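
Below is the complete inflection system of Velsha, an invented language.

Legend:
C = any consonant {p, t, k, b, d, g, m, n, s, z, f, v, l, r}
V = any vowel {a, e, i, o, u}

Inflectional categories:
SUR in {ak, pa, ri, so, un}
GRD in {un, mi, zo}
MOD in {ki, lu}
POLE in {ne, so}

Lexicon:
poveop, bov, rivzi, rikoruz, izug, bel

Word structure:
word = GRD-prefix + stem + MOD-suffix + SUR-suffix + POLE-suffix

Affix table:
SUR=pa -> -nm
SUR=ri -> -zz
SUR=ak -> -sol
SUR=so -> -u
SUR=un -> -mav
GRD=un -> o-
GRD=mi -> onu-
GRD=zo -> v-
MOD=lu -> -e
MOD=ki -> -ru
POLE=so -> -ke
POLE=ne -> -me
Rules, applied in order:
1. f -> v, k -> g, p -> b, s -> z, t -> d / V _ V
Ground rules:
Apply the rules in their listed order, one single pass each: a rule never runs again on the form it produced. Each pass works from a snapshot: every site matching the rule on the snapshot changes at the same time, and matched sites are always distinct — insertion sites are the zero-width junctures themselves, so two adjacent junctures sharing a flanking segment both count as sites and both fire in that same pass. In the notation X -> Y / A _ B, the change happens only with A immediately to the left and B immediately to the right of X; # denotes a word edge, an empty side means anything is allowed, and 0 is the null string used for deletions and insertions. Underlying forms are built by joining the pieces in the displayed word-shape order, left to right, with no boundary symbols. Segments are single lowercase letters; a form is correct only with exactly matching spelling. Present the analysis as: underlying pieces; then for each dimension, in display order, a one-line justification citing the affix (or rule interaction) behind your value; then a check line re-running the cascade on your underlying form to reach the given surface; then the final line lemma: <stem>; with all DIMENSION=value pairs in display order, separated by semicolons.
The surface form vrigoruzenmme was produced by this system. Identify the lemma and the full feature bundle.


underlying: v-rikoruz-e-nm-me
SUR=pa - signalled by the affix -nm
GRD=zo - signalled by the affix v-
MOD=lu - signalled by the affix -e
POLE=ne - signalled by the affix -me
check: vrikoruzenmme -> vrigoruzenmme
lemma: rikoruz; SUR=pa; GRD=zo; MOD=lu; POLE=ne


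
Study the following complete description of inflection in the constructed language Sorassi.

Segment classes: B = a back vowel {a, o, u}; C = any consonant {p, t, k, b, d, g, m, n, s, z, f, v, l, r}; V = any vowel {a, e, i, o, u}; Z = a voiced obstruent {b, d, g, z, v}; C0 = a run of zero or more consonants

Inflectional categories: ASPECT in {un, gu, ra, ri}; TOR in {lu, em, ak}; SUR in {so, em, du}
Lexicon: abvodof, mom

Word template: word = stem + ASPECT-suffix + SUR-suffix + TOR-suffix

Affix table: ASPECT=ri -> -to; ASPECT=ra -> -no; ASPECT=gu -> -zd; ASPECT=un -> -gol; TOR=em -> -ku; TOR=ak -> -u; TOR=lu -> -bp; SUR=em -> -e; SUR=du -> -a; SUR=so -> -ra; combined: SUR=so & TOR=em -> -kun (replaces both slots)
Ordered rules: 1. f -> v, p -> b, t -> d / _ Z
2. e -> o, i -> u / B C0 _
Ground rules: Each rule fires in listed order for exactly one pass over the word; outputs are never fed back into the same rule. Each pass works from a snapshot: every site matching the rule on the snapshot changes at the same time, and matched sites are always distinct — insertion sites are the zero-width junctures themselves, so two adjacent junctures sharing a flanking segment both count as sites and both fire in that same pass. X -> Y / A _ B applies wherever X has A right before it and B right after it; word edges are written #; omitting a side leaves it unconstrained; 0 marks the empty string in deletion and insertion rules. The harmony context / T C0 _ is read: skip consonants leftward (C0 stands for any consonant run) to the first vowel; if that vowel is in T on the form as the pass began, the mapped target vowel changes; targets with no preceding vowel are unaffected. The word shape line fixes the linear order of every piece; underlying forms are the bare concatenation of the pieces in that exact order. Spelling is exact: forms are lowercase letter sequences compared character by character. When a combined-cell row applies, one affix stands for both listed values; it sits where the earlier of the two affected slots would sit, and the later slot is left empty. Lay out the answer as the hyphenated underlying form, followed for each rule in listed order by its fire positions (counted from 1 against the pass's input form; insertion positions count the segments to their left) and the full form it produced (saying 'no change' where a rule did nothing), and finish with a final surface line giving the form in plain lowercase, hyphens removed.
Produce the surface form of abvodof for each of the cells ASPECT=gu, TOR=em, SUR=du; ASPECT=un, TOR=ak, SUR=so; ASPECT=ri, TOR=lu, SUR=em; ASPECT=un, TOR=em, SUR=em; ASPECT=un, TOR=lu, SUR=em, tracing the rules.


cell ASPECT=gu, TOR=em, SUR=du:
underlying: abvodof-zd-a-ku
1. f -> v, p -> b, t -> d / _ Z: fires at position(s) 7: abvodovzdaku
2. e -> o, i -> u / B C0 _: no change
surface: abvodovzdaku

cell ASPECT=un, TOR=ak, SUR=so:
underlying: abvodof-gol-ra-u
1. f -> v, p -> b, t -> d / _ Z: fires at position(s) 7: abvodovgolrau
2. e -> o, i -> u / B C0 _: no change
surface: abvodovgolrau

cell ASPECT=ri, TOR=lu, SUR=em:
underlying: abvodof-to-e-bp
1. f -> v, p -> b, t -> d / _ Z: no change
2. e -> o, i -> u / B C0 _: fires at position(s) 10: abvodoftoobp
surface: abvodoftoobp

cell ASPECT=un, TOR=em, SUR=em:
underlying: abvodof-gol-e-ku
1. f -> v, p -> b, t -> d / _ Z: fires at position(s) 7: abvodovgoleku
2. e -> o, i -> u / B C0 _: fires at position(s) 11: abvodovgoloku
surface: abvodovgoloku

cell ASPECT=un, TOR=lu, SUR=em:
underlying: abvodof-gol-e-bp
1. f -> v, p -> b, t -> d / _ Z: fires at position(s) 7: abvodovgolebp
2. e -> o, i -> u / B C0 _: fires at position(s) 11: abvodovgolobp
surface: abvodovgolobp


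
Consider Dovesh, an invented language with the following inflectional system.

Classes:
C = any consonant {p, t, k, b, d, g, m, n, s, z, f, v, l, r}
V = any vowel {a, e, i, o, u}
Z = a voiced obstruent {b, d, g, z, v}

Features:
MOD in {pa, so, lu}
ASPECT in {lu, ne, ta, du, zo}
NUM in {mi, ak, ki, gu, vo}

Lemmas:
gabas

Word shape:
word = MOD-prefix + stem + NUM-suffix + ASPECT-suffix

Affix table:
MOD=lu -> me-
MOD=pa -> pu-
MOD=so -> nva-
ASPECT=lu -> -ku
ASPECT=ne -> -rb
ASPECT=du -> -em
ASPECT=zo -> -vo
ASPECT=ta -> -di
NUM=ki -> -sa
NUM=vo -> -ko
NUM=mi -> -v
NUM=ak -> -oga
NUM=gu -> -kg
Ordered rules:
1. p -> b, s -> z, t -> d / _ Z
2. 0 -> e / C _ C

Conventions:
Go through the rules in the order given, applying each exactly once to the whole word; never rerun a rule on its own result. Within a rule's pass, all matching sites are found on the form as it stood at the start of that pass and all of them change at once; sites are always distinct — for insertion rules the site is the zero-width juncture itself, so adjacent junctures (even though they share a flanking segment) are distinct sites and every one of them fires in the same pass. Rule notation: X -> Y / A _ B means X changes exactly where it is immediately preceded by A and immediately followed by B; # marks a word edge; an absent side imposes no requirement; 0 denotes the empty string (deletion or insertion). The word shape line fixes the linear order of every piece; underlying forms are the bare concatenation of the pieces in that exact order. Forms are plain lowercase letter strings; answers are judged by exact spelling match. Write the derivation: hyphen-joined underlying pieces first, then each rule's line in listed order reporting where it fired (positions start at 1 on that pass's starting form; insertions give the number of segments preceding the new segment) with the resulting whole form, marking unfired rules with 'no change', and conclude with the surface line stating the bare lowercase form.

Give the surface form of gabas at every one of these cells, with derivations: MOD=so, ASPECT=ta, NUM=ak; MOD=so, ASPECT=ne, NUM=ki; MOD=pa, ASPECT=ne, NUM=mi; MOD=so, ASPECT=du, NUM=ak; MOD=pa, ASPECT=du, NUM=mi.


cell MOD=so, ASPECT=ta, NUM=ak:
underlying: nva-gabas-oga-di
1. p -> b, s -> z, t -> d / _ Z: no change
2. 0 -> e / C _ C: inserts after position(s) 1: nevagabasogadi
surface: nevagabasogadi

cell MOD=so, ASPECT=ne, NUM=ki:
underlying: nva-gabas-sa-rb
1. p -> b, s -> z, t -> d / _ Z: no change
2. 0 -> e / C _ C: inserts after position(s) 1, 8, 11: nevagabasesareb
surface: nevagabasesareb

cell MOD=pa, ASPECT=ne, NUM=mi:
underlying: pu-gabas-v-rb
1. p -> b, s -> z, t -> d / _ Z: fires at position(s) 7: pugabazvrb
2. 0 -> e / C _ C: inserts after position(s) 7, 8, 9: pugabazevereb
surface: pugabazevereb

cell MOD=so, ASPECT=du, NUM=ak:
underlying: nva-gabas-oga-em
1. p -> b, s -> z, t -> d / _ Z: no change
2. 0 -> e / C _ C: inserts after position(s) 1: nevagabasogaem
surface: nevagabasogaem

cell MOD=pa, ASPECT=du, NUM=mi:
underlying: pu-gabas-v-em
1. p -> b, s -> z, t -> d / _ Z: fires at position(s) 7: pugabazvem
2. 0 -> e / C _ C: inserts after position(s) 7: pugabazevem
surface: pugabazevem


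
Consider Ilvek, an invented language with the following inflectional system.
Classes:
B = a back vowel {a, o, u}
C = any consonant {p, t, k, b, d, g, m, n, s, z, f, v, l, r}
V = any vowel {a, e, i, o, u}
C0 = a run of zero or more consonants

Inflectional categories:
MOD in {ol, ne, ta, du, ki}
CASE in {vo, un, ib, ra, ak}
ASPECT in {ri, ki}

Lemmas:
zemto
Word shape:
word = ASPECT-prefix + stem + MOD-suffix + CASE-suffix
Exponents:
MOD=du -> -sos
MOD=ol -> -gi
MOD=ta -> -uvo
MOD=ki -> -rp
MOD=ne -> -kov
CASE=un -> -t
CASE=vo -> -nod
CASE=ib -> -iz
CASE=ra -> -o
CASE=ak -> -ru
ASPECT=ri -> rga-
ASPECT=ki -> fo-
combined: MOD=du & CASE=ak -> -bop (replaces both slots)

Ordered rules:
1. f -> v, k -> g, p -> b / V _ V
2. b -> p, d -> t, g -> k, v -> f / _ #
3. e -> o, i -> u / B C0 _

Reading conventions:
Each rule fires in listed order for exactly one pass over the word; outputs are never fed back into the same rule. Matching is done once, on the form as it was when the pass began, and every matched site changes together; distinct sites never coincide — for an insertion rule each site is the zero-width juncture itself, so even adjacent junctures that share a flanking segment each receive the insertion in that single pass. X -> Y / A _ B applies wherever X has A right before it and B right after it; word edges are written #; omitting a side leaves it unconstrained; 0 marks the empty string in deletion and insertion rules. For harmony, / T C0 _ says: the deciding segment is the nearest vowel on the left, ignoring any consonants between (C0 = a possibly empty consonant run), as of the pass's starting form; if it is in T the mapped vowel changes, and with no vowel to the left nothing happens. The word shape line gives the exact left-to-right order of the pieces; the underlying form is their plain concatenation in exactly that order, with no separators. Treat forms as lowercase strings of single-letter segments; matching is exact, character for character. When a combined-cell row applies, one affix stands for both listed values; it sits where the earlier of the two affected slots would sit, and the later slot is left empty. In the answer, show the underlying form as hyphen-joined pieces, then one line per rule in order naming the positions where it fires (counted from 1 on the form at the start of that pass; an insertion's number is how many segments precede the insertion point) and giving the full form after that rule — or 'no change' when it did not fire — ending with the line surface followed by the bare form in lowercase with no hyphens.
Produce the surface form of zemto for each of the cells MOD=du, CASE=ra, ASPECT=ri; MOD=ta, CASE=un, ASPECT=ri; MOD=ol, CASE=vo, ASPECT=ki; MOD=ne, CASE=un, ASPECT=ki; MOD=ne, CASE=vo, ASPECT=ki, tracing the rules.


cell MOD=du, CASE=ra, ASPECT=ri:
underlying: rga-zemto-sos-o
1. f -> v, k -> g, p -> b / V _ V: no change
2. b -> p, d -> t, g -> k, v -> f / _ #: no change
3. e -> o, i -> u / B C0 _: fires at position(s) 5: rgazomtososo
surface: rgazomtososo

cell MOD=ta, CASE=un, ASPECT=ri:
underlying: rga-zemto-uvo-t
1. f -> v, k -> g, p -> b / V _ V: no change
2. b -> p, d -> t, g -> k, v -> f / _ #: no change
3. e -> o, i -> u / B C0 _: fires at position(s) 5: rgazomtouvot
surface: rgazomtouvot

cell MOD=ol, CASE=vo, ASPECT=ki:
underlying: fo-zemto-gi-nod
1. f -> v, k -> g, p -> b / V _ V: no change
2. b -> p, d -> t, g -> k, v -> f / _ #: fires at position(s) 12: fozemtoginot
3. e -> o, i -> u / B C0 _: fires at position(s) 4, 9: fozomtogunot
surface: fozomtogunot

cell MOD=ne, CASE=un, ASPECT=ki:
underlying: fo-zemto-kov-t
1. f -> v, k -> g, p -> b / V _ V: fires at position(s) 8: fozemtogovt
2. b -> p, d -> t, g -> k, v -> f / _ #: no change
3. e -> o, i -> u / B C0 _: fires at position(s) 4: fozomtogovt
surface: fozomtogovt

cell MOD=ne, CASE=vo, ASPECT=ki:
underlying: fo-zemto-kov-nod
1. f -> v, k -> g, p -> b / V _ V: fires at position(s) 8: fozemtogovnod
2. b -> p, d -> t, g -> k, v -> f / _ #: fires at position(s) 13: fozemtogovnot
3. e -> o, i -> u / B C0 _: fires at position(s) 4: fozomtogovnot
surface: fozomtogovnot


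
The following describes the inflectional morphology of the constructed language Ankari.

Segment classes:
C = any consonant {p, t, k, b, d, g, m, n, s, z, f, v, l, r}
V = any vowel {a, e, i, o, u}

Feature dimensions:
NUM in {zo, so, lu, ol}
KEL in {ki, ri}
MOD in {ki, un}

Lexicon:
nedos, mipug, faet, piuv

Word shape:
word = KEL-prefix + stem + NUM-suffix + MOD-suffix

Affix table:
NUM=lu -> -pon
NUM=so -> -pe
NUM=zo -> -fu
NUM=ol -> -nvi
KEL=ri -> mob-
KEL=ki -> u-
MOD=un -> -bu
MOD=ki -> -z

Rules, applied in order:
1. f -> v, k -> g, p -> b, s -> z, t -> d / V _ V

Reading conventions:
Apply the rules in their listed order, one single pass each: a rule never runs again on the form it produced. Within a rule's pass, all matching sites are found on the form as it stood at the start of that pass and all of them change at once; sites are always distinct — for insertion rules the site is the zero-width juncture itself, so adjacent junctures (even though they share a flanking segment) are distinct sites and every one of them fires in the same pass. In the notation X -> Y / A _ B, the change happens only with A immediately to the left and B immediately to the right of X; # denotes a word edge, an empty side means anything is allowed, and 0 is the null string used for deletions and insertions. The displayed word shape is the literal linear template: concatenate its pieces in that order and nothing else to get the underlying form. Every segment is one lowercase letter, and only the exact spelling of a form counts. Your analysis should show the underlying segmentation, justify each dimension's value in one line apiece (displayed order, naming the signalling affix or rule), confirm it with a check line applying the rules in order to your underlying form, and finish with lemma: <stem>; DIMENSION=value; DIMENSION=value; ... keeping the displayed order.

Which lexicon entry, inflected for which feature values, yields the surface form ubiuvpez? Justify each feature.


underlying: u-piuv-pe-z
NUM=so - signalled by the affix -pe
KEL=ki - signalled by the affix u-
MOD=ki - signalled by the affix -z
check: upiuvpez -> ubiuvpez
lemma: piuv; NUM=so; KEL=ki; MOD=ki


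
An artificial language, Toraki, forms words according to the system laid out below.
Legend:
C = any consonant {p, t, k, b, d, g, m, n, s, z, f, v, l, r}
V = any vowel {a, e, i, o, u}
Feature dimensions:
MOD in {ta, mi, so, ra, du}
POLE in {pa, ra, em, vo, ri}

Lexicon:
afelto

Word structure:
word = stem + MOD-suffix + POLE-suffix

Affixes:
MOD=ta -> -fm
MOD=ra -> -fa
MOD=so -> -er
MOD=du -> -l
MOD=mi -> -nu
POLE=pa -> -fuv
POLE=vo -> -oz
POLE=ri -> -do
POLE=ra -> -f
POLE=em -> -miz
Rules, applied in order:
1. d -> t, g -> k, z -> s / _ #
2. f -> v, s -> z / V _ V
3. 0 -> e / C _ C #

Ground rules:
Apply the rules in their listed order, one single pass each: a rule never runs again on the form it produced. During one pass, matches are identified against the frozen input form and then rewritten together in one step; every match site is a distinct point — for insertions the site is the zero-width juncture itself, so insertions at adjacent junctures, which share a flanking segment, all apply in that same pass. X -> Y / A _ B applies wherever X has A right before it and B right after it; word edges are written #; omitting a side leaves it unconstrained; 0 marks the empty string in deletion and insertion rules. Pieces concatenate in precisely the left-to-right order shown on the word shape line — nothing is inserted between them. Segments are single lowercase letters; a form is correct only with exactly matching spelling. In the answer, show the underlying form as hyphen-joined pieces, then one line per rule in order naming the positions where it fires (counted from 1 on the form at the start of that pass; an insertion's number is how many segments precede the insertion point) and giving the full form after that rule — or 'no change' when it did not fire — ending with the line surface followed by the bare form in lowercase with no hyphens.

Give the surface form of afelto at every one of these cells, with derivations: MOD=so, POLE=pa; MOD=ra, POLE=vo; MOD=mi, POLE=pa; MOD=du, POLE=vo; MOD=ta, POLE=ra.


cell MOD=so, POLE=pa:
underlying: afelto-er-fuv
1. d -> t, g -> k, z -> s / _ #: no change
2. f -> v, s -> z / V _ V: fires at position(s) 2: aveltoerfuv
3. 0 -> e / C _ C #: no change
surface: aveltoerfuv

cell MOD=ra, POLE=vo:
underlying: afelto-fa-oz
1. d -> t, g -> k, z -> s / _ #: fires at position(s) 10: afeltofaos
2. f -> v, s -> z / V _ V: fires at position(s) 2, 7: aveltovaos
3. 0 -> e / C _ C #: no change
surface: aveltovaos

cell MOD=mi, POLE=pa:
underlying: afelto-nu-fuv
1. d -> t, g -> k, z -> s / _ #: no change
2. f -> v, s -> z / V _ V: fires at position(s) 2, 9: aveltonuvuv
3. 0 -> e / C _ C #: no change
surface: aveltonuvuv

cell MOD=du, POLE=vo:
underlying: afelto-l-oz
1. d -> t, g -> k, z -> s / _ #: fires at position(s) 9: afeltolos
2. f -> v, s -> z / V _ V: fires at position(s) 2: aveltolos
3. 0 -> e / C _ C #: no change
surface: aveltolos

cell MOD=ta, POLE=ra:
underlying: afelto-fm-f
1. d -> t, g -> k, z -> s / _ #: no change
2. f -> v, s -> z / V _ V: fires at position(s) 2: aveltofmf
3. 0 -> e / C _ C #: inserts after position(s) 8: aveltofmef
surface: aveltofmef


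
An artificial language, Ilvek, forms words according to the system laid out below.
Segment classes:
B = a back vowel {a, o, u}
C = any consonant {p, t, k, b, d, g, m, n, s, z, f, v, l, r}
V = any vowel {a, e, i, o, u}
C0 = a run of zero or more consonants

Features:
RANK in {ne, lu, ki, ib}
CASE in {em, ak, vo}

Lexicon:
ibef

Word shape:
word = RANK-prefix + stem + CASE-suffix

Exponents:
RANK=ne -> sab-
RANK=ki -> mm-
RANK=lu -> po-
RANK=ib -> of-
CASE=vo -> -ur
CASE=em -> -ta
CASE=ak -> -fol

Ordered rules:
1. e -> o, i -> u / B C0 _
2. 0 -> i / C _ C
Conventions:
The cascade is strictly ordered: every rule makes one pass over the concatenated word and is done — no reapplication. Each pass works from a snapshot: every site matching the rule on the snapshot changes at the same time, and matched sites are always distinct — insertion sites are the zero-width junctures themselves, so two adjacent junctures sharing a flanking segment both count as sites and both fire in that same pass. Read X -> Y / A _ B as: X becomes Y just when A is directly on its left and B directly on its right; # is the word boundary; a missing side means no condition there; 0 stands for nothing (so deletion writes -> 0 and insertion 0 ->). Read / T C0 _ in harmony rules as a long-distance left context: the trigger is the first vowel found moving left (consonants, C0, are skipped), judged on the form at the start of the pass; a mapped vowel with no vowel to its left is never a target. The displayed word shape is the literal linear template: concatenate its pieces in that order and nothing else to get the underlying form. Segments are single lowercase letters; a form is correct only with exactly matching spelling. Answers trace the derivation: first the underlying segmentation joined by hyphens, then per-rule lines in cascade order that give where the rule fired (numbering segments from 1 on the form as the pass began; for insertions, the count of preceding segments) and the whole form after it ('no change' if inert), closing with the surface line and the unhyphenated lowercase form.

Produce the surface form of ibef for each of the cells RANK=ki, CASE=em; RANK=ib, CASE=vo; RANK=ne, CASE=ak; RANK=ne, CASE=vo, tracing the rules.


cell RANK=ki, CASE=em:
underlying: mm-ibef-ta
1. e -> o, i -> u / B C0 _: no change
2. 0 -> i / C _ C: inserts after position(s) 1, 6: mimibefita
surface: mimibefita

cell RANK=ib, CASE=vo:
underlying: of-ibef-ur
1. e -> o, i -> u / B C0 _: fires at position(s) 3: ofubefur
2. 0 -> i / C _ C: no change
surface: ofubefur

cell RANK=ne, CASE=ak:
underlying: sab-ibef-fol
1. e -> o, i -> u / B C0 _: fires at position(s) 4: sabubeffol
2. 0 -> i / C _ C: inserts after position(s) 7: sabubefifol
surface: sabubefifol

cell RANK=ne, CASE=vo:
underlying: sab-ibef-ur
1. e -> o, i -> u / B C0 _: fires at position(s) 4: sabubefur
2. 0 -> i / C _ C: no change
surface: sabubefur


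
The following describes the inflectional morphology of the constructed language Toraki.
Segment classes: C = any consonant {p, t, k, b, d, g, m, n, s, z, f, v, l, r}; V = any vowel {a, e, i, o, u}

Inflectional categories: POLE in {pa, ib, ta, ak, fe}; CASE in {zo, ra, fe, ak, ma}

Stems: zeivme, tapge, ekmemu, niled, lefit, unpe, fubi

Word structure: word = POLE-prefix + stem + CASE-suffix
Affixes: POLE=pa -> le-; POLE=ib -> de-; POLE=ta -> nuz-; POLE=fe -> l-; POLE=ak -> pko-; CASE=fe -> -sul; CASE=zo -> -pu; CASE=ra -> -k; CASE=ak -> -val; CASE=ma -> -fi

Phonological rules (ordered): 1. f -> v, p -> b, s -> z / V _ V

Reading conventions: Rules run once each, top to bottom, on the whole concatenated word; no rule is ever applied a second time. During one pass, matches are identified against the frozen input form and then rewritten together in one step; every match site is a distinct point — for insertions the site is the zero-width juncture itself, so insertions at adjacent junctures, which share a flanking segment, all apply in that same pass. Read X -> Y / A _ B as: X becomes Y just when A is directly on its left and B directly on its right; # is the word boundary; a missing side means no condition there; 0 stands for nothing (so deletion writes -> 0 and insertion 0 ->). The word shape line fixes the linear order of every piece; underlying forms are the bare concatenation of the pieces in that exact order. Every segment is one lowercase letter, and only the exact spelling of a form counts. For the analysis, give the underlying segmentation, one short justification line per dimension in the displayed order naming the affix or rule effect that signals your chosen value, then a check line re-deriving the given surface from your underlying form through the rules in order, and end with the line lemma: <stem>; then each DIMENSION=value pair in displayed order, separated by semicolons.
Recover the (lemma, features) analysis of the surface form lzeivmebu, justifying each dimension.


underlying: l-zeivme-pu
POLE=fe - signalled by the affix l-
CASE=zo - signalled by the affix -pu
check: lzeivmepu -> lzeivmebu
lemma: zeivme; POLE=fe; CASE=zo


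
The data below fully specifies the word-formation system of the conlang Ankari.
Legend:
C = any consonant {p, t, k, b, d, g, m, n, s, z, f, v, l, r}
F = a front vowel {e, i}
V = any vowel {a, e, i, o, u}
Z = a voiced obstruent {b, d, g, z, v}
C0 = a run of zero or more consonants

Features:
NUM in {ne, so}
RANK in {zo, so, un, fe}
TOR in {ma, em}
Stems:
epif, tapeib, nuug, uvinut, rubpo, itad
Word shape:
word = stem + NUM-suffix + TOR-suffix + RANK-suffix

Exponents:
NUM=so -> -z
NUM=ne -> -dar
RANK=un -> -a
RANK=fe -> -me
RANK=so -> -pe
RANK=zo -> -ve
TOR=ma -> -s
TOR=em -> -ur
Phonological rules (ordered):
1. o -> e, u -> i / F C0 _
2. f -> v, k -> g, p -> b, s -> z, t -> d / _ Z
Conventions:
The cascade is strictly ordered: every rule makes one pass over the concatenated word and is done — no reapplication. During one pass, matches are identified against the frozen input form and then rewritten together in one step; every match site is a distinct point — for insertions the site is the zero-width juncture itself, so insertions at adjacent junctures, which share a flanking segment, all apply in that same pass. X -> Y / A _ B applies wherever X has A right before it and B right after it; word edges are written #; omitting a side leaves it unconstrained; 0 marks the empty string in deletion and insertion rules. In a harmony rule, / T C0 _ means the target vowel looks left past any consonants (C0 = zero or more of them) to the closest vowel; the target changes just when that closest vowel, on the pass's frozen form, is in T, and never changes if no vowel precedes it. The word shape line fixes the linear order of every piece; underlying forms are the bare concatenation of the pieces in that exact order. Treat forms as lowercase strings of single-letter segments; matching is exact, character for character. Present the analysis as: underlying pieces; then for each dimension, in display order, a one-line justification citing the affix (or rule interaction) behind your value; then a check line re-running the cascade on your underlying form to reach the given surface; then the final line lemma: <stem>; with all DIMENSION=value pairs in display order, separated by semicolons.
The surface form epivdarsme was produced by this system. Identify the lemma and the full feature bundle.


underlying: epif-dar-s-me
NUM=ne - signalled by the affix -dar
RANK=fe - signalled by the affix -me
TOR=ma - signalled by the affix -s
check: epifdarsme -> epifdarsme -> epivdarsme
lemma: epif; NUM=ne; RANK=fe; TOR=ma


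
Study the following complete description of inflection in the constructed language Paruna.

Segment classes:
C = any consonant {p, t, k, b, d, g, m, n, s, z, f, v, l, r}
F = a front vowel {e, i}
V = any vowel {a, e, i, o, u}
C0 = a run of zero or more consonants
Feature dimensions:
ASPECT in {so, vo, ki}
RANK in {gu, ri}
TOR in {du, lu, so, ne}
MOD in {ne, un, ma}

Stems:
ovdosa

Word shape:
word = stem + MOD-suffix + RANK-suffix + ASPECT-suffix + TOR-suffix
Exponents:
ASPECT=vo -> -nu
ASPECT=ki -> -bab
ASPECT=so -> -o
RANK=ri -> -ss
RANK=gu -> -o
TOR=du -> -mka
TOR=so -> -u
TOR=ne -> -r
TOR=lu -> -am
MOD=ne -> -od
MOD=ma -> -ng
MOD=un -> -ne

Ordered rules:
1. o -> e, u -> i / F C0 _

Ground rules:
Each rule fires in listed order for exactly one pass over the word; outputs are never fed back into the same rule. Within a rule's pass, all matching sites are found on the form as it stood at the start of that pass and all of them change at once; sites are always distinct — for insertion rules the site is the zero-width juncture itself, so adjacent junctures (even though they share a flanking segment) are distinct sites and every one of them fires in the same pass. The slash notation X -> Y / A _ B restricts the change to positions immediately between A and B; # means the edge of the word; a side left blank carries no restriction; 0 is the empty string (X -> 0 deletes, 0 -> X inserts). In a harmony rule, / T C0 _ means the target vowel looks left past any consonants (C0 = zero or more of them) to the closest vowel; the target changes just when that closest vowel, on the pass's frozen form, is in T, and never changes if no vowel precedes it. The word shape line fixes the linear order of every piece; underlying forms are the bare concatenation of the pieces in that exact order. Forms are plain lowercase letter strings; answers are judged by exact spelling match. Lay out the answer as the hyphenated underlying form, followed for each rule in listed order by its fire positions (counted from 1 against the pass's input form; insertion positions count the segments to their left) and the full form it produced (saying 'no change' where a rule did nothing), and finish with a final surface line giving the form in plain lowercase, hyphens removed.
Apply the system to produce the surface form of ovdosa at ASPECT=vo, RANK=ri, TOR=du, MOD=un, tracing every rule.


underlying: ovdosa-ne-ss-nu-mka
1. o -> e, u -> i / F C0 _: fires at position(s) 12: ovdosanessnimka
surface: ovdosanessnimka


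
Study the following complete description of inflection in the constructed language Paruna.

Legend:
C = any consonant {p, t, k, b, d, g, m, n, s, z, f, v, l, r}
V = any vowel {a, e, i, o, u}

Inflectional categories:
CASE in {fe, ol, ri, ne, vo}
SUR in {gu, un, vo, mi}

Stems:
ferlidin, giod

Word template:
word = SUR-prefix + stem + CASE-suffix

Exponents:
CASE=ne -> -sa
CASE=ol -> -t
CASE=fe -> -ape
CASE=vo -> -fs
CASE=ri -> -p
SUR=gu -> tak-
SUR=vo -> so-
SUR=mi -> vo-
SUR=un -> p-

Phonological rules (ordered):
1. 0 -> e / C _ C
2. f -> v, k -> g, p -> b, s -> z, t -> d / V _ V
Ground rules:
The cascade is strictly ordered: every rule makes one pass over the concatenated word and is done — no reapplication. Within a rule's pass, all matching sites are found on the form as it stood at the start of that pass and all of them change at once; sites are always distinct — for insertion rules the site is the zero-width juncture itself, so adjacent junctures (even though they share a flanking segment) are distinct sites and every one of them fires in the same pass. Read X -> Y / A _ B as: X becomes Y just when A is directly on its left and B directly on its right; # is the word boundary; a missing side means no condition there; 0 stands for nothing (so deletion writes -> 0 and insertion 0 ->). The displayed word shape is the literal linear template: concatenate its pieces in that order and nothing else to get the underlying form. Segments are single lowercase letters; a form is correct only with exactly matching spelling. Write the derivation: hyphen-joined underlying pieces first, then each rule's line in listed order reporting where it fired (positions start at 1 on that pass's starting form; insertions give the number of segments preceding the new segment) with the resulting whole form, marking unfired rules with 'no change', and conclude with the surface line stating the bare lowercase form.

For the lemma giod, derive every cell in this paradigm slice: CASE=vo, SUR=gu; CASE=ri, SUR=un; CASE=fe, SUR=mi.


cell CASE=vo, SUR=gu:
underlying: tak-giod-fs
1. 0 -> e / C _ C: inserts after position(s) 3, 7, 8: takegiodefes
2. f -> v, k -> g, p -> b, s -> z, t -> d / V _ V: fires at position(s) 3, 10: tagegiodeves
surface: tagegiodeves

cell CASE=ri, SUR=un:
underlying: p-giod-p
1. 0 -> e / C _ C: inserts after position(s) 1, 5: pegiodep
2. f -> v, k -> g, p -> b, s -> z, t -> d / V _ V: no change
surface: pegiodep

cell CASE=fe, SUR=mi:
underlying: vo-giod-ape
1. 0 -> e / C _ C: no change
2. f -> v, k -> g, p -> b, s -> z, t -> d / V _ V: fires at position(s) 8: vogiodabe
surface: vogiodabe


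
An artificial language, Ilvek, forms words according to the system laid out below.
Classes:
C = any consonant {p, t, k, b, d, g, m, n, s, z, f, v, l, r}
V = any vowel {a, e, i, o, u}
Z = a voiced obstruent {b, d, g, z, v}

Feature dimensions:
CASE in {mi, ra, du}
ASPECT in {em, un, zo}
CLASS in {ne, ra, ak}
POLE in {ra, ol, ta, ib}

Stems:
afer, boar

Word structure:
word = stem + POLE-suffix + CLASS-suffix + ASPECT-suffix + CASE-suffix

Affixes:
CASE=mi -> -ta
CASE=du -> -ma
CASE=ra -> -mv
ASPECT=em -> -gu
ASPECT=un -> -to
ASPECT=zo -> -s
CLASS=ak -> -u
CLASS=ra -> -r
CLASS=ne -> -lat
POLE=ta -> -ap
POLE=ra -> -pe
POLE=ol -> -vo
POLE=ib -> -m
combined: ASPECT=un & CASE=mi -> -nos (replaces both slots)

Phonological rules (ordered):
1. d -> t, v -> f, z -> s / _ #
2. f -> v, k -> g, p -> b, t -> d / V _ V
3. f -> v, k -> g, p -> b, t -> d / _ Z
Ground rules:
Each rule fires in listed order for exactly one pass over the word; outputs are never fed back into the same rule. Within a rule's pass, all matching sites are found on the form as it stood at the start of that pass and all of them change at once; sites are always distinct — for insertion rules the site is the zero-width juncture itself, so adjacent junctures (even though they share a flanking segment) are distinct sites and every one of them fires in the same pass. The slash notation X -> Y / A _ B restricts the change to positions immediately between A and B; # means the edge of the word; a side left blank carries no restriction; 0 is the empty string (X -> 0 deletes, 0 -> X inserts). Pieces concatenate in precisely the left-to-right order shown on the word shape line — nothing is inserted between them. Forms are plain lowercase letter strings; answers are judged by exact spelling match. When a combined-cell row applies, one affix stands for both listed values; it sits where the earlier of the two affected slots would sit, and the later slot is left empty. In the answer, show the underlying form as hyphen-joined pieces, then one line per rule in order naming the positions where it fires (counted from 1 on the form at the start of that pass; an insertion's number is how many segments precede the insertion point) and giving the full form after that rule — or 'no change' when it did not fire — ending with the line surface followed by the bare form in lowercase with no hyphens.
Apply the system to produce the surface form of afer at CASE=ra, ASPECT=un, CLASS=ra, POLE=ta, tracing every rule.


underlying: afer-ap-r-to-mv
1. d -> t, v -> f, z -> s / _ #: fires at position(s) 11: aferaprtomf
2. f -> v, k -> g, p -> b, t -> d / V _ V: fires at position(s) 2: averaprtomf
3. f -> v, k -> g, p -> b, t -> d / _ Z: no change
surface: averaprtomf


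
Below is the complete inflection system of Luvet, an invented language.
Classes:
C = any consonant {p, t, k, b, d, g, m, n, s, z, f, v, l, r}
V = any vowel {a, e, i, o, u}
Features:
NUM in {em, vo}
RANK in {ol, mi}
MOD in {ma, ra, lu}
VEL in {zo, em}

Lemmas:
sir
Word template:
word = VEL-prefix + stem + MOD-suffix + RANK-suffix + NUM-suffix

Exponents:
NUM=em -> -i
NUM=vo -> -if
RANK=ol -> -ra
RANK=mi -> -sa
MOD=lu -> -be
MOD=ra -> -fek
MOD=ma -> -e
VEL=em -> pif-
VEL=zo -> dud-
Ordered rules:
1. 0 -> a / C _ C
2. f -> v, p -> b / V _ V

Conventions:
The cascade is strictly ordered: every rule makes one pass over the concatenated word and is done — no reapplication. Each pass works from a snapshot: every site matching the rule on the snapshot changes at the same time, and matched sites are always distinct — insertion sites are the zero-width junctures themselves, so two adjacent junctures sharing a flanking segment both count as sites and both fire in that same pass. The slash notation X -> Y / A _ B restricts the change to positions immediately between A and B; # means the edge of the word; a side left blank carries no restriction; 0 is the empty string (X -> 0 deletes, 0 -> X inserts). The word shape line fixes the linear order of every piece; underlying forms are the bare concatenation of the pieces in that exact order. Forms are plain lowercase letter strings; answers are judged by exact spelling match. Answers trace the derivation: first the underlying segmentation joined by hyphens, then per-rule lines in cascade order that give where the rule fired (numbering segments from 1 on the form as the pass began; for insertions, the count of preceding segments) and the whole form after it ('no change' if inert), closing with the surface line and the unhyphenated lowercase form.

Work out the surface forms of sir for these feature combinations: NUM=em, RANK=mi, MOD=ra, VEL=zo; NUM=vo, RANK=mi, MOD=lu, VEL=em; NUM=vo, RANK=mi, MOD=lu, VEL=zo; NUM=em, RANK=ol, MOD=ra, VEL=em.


cell NUM=em, RANK=mi, MOD=ra, VEL=zo:
underlying: dud-sir-fek-sa-i
1. 0 -> a / C _ C: inserts after position(s) 3, 6, 9: dudasirafekasai
2. f -> v, p -> b / V _ V: fires at position(s) 9: dudasiravekasai
surface: dudasiravekasai

cell NUM=vo, RANK=mi, MOD=lu, VEL=em:
underlying: pif-sir-be-sa-if
1. 0 -> a / C _ C: inserts after position(s) 3, 6: pifasirabesaif
2. f -> v, p -> b / V _ V: fires at position(s) 3: pivasirabesaif
surface: pivasirabesaif

cell NUM=vo, RANK=mi, MOD=lu, VEL=zo:
underlying: dud-sir-be-sa-if
1. 0 -> a / C _ C: inserts after position(s) 3, 6: dudasirabesaif
2. f -> v, p -> b / V _ V: no change
surface: dudasirabesaif

cell NUM=em, RANK=ol, MOD=ra, VEL=em:
underlying: pif-sir-fek-ra-i
1. 0 -> a / C _ C: inserts after position(s) 3, 6, 9: pifasirafekarai
2. f -> v, p -> b / V _ V: fires at position(s) 3, 9: pivasiravekarai
surface: pivasiravekarai


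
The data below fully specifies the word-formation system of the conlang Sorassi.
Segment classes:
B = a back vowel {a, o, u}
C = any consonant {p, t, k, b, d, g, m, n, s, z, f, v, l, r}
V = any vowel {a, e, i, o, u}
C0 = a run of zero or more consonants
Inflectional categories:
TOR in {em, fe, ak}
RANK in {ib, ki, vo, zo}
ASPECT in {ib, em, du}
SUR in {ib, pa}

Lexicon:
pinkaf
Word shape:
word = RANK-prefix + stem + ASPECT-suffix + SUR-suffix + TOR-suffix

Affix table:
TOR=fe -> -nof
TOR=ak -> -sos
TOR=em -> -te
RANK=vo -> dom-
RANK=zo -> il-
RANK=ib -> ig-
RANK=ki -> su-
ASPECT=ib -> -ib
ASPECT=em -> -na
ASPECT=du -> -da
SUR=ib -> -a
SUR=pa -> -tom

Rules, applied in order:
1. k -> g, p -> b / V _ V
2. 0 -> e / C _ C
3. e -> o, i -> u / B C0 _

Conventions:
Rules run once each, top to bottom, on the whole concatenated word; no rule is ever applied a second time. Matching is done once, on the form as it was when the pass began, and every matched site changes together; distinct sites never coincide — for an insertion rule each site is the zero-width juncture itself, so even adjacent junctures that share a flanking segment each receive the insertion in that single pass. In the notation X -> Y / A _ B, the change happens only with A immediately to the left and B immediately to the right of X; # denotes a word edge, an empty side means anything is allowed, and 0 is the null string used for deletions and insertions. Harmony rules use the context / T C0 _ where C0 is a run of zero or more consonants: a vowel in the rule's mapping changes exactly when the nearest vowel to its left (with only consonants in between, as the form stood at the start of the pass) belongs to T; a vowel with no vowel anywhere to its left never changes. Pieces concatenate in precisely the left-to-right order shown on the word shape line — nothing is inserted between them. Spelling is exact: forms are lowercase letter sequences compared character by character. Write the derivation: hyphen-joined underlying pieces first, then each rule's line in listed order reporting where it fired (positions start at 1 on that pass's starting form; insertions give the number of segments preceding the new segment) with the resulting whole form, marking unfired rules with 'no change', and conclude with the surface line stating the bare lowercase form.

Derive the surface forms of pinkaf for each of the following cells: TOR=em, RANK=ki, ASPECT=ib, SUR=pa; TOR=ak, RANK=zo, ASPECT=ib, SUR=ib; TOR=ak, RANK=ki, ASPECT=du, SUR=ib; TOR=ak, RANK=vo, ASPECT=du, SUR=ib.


cell TOR=em, RANK=ki, ASPECT=ib, SUR=pa:
underlying: su-pinkaf-ib-tom-te
1. k -> g, p -> b / V _ V: fires at position(s) 3: subinkafibtomte
2. 0 -> e / C _ C: inserts after position(s) 5, 10, 13: subinekafibetomete
3. e -> o, i -> u / B C0 _: fires at position(s) 4, 10, 16: subunekafubetomote
surface: subunekafubetomote

cell TOR=ak, RANK=zo, ASPECT=ib, SUR=ib:
underlying: il-pinkaf-ib-a-sos
1. k -> g, p -> b / V _ V: no change
2. 0 -> e / C _ C: inserts after position(s) 2, 5: ilepinekafibasos
3. e -> o, i -> u / B C0 _: fires at position(s) 11: ilepinekafubasos
surface: ilepinekafubasos

cell TOR=ak, RANK=ki, ASPECT=du, SUR=ib:
underlying: su-pinkaf-da-a-sos
1. k -> g, p -> b / V _ V: fires at position(s) 3: subinkafdaasos
2. 0 -> e / C _ C: inserts after position(s) 5, 8: subinekafedaasos
3. e -> o, i -> u / B C0 _: fires at position(s) 4, 10: subunekafodaasos
surface: subunekafodaasos

cell TOR=ak, RANK=vo, ASPECT=du, SUR=ib:
underlying: dom-pinkaf-da-a-sos
1. k -> g, p -> b / V _ V: no change
2. 0 -> e / C _ C: inserts after position(s) 3, 6, 9: domepinekafedaasos
3. e -> o, i -> u / B C0 _: fires at position(s) 4, 12: domopinekafodaasos
surface: domopinekafodaasos
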